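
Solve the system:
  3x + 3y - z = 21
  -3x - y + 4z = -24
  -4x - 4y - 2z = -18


Using Cramer's rule. Expand each determinant along the first row.
D  = 3*[(-1)*(-2) - 4*(-4)] - 3*[(-3)*(-2) - 4*(-4)] + (-1)*[(-3)*(-4) - (-1)*(-4)]
  = 3*(18) - 3*(22) + (-1)*(8) = -20
Dx = 21*[(-1)*(-2) - 4*(-4)] - 3*[(-24)*(-2) - 4*(-18)] + (-1)*[(-24)*(-4) - (-1)*(-18)]
  = 21*(18) - 3*(120) + (-1)*(78) = -60
Dy = 3*[(-24)*(-2) - 4*(-18)] - 21*[(-3)*(-2) - 4*(-4)] + (-1)*[(-3)*(-18) - (-24)*(-4)]
  = 3*(120) - 21*(22) + (-1)*(-42) = -60
Dz = 3*[(-1)*(-18) - (-24)*(-4)] - 3*[(-3)*(-18) - (-24)*(-4)] + 21*[(-3)*(-4) - (-1)*(-4)]
  = 3*(-78) - 3*(-42) + 21*(8) = 60
x = Dx/D = -60/-20 = 3, y = Dy/D = -60/-20 = 3, z = Dz/D = 60/-20 = -3
Check eq1: (3)(3) + (3)(3) + (-1)(-3) = 21 = 21 ✓
Check eq2: (-3)(3) + (-1)(3) + (4)(-3) = -24 = -24 ✓
Check eq3: (-4)(3) + (-4)(3) + (-2)(-3) = -18 = -18 ✓

x = 3, y = 3, z = -3


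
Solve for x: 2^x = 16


Express both sides with the same base.
16 = 2^4
Since the bases match: x = 4

x = 4


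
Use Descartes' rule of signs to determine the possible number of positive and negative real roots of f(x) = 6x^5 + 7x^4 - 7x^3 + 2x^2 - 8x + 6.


Descartes' rule of signs:

For positive roots, count sign changes in f(x) = 6x^5 + 7x^4 - 7x^3 + 2x^2 - 8x + 6:
Signs of coefficients: +, +, -, +, -, +
Number of sign changes: 4
Possible positive real roots: 4, 2, 0

For negative roots, examine f(-x) = -6x^5 + 7x^4 + 7x^3 + 2x^2 + 8x + 6:
Signs of coefficients: -, +, +, +, +, +
Number of sign changes: 1
Possible negative real roots: 1

Positive roots: 4 or 2 or 0; Negative roots: 1


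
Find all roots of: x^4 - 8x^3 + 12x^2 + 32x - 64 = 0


Let p(x) = x^4 - 8x^3 + 12x^2 + 32x - 64. By the rational root theorem (leading coefficient 1), any rational root is an integer divisor of 64: try ±1, ±2, ... in turn.
Test x = 1: value = -27 ≠ 0.
Test x = -1: value = -75 ≠ 0.
Test x = 2: value = 0 ✓, so (x - 2) is a factor.
Synthetic division by (x - 2): bring down 1; 1(2) - 8 = -6; (-6)(2) + 12 = 0; 0(2) + 32 = 32; 32(2) - 64 = 0 → quotient x^3 - 6x^2 + 32, remainder 0.
Continue with the quotient x^3 - 6x^2 + 32 (candidates must divide 32; re-test x = 2 first in case it repeats).
Test x = 2: value = 16 ≠ 0.
Test x = -2: value = 0 ✓, so (x + 2) is a factor.
Synthetic division by (x + 2): bring down 1; 1(-2) - 6 = -8; (-8)(-2) + 0 = 16; 16(-2) + 32 = 0 → quotient x^2 - 8x + 16, remainder 0.
Solve the quadratic x^2 - 8x + 16 = 0: discriminant = (-8)^2 - 4(1)(16) = 64 - 64 = 0.
Discriminant = 0, so a double root: x = 8/2 = 4.
Collecting all roots found:

x = -2, x = 2, x = 4 (multiplicity 2)


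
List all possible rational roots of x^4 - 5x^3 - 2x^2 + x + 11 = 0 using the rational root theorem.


Rational root theorem: possible roots are ±p/q where:
  p divides the constant term (11): p ∈ {1, 11}
  q divides the leading coefficient (1): q ∈ {1}

All possible rational roots: -11, -1, 1, 11

-11, -1, 1, 11


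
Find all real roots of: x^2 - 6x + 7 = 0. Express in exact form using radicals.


Using the quadratic formula: x = (-b ± sqrt(b^2 - 4ac)) / (2a)
Here a = 1, b = -6, c = 7
Discriminant = b^2 - 4ac = (-6)^2 - 4(1)(7) = 36 - 28 = 8
Since discriminant = 8 > 0, there are two real roots.
x = (6 ± 2*sqrt(2)) / 2
Simplifying: x = 3 ± sqrt(2)
Numerically: x ≈ 4.4142 or x ≈ 1.5858

x = 3 + sqrt(2) or x = 3 - sqrt(2)


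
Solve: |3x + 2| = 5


An absolute value equation |expr| = 5 gives two cases:
Case 1: 3x + 2 = 5
  3x = 3, so x = 1
Case 2: 3x + 2 = -5
  3x = -7, so x = -7/3

x = -7/3, x = 1


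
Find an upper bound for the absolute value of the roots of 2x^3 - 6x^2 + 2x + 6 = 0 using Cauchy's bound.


Cauchy's bound: all roots r satisfy |r| <= 1 + max(|a_i/a_n|) for i = 0,...,n-1
where a_n is the leading coefficient.

Coefficients: [2, -6, 2, 6]
Leading coefficient a_n = 2
Ratios |a_i/a_n|: 3, 1, 3
Maximum ratio: 3
Cauchy's bound: |r| <= 1 + 3 = 4

Upper bound = 4


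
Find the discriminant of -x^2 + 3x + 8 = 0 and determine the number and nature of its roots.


For ax^2 + bx + c = 0, discriminant D = b^2 - 4ac
Here a = -1, b = 3, c = 8
D = (3)^2 - 4(-1)(8) = 9 + 32 = 41

D = 41 > 0 but not a perfect square
The equation has 2 distinct real irrational roots.

Discriminant = 41, 2 distinct real irrational roots


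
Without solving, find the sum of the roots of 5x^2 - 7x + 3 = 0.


By Vieta's formulas for ax^2 + bx + c = 0:
  Sum of roots = -b/a
  Product of roots = c/a

Here a = 5, b = -7, c = 3
Sum = -(-7)/5 = 7/5
Product = 3/5 = 3/5

Sum = 7/5


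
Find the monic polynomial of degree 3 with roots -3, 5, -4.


A monic polynomial with roots -3, 5, -4 is:
p(x) = (x + 3)(x - 5)(x + 4)
After multiplying by (x + 3): x + 3
After multiplying by (x - 5): x^2 - 2x - 15
After multiplying by (x + 4): x^3 + 2x^2 - 23x - 60

x^3 + 2x^2 - 23x - 60


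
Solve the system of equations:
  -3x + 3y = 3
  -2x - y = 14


Using Cramer's rule:
Determinant D = (-3)(-1) - (-2)(3) = 3 + 6 = 9
Dx = (3)(-1) - (14)(3) = -3 - 42 = -45
Dy = (-3)(14) - (-2)(3) = -42 + 6 = -36
x = Dx/D = -45/9 = -5
y = Dy/D = -36/9 = -4

x = -5, y = -4


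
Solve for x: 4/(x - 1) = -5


Multiply both sides by (x - 1): 4 = -5(x - 1)
Distribute: 4 = -5x + 5
-5x = 4 - 5 = -1
x = 1/5

x = 1/5


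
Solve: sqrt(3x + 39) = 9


Square both sides: 3x + 39 = 9^2 = 81
3x = 81 - 39 = 42
x = 14
Check: sqrt(3*14 + 39) = sqrt(81) = 9 ✓

x = 14


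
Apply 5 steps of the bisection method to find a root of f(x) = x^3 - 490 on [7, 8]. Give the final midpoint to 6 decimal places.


f(x) = x^3 - 490
f(7) = -147 < 0
f(8) = 22 > 0

Step 1: midpoint = (7.000000 + 8.000000)/2 = 7.500000
  f(7.500000) = -68.125000
  f(mid) < 0, so root is in [7.500000, 8.000000]

Step 2: midpoint = (7.500000 + 8.000000)/2 = 7.750000
  f(7.750000) = -24.515625
  f(mid) < 0, so root is in [7.750000, 8.000000]

Step 3: midpoint = (7.750000 + 8.000000)/2 = 7.875000
  f(7.875000) = -1.626953
  f(mid) < 0, so root is in [7.875000, 8.000000]

Step 4: midpoint = (7.875000 + 8.000000)/2 = 7.937500
  f(7.937500) = 10.093506
  f(mid) > 0, so root is in [7.875000, 7.937500]

Step 5: midpoint = (7.875000 + 7.937500)/2 = 7.906250
  f(7.906250) = 4.210114
  f(mid) > 0, so root is in [7.875000, 7.906250]

midpoint = 7.906250


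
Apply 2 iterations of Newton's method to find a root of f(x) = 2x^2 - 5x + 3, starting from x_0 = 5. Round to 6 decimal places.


Newton's method: x_(n+1) = x_n - f(x_n)/f'(x_n)
f(x) = 2x^2 - 5x + 3
f'(x) = 4x - 5

Iteration 1:
  f(5.000000) = 28.000000
  f'(5.000000) = 15.000000
  x_1 = 5.000000 - (28.000000)/(15.000000) = 3.133333

Iteration 2:
  f(3.133333) = 6.968889
  f'(3.133333) = 7.533333
  x_2 = 3.133333 - (6.968889)/(7.533333) = 2.208260

x_2 = 2.208260


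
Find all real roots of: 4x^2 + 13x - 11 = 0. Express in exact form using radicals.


Using the quadratic formula: x = (-b ± sqrt(b^2 - 4ac)) / (2a)
Here a = 4, b = 13, c = -11
Discriminant = b^2 - 4ac = 13^2 - 4(4)(-11) = 169 + 176 = 345
Since discriminant = 345 > 0, there are two real roots.
x = (-13 ± sqrt(345)) / 8
Numerically: x ≈ 0.6968 or x ≈ -3.9468

x = (-13 + sqrt(345)) / 8 or x = (-13 - sqrt(345)) / 8


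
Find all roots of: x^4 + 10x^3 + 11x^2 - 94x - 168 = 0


Let p(x) = x^4 + 10x^3 + 11x^2 - 94x - 168. By the rational root theorem (leading coefficient 1), any rational root is an integer divisor of 168: try ±1, ±2, ... in turn.
Test x = 1: value = -240 ≠ 0.
Test x = -1: value = -72 ≠ 0.
Test x = 2: value = -216 ≠ 0.
Test x = -2: value = 0 ✓, so (x + 2) is a factor.
Synthetic division by (x + 2): bring down 1; 1(-2) + 10 = 8; 8(-2) + 11 = -5; (-5)(-2) - 94 = -84; (-84)(-2) - 168 = 0 → quotient x^3 + 8x^2 - 5x - 84, remainder 0.
Continue with the quotient x^3 + 8x^2 - 5x - 84 (candidates must divide 84; re-test x = -2 first in case it repeats).
Test x = -2: value = -50 ≠ 0.
Test x = 3: value = 0 ✓, so (x - 3) is a factor.
Synthetic division by (x - 3): bring down 1; 1(3) + 8 = 11; 11(3) - 5 = 28; 28(3) - 84 = 0 → quotient x^2 + 11x + 28, remainder 0.
Solve the quadratic x^2 + 11x + 28 = 0: discriminant = 11^2 - 4(1)(28) = 121 - 112 = 9.
sqrt(9) = 3, so x = (-11 ± 3)/2: x = -4 or x = -7.
Collecting all roots found:

x = -7, x = -4, x = -2, x = 3


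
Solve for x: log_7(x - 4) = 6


Convert to exponential form: x - 4 = 7^6 = 117649
x = 117649 + 4 = 117653
Check: log_7(117653 - 4) = log_7(117649) = log_7(117649) = 6 ✓

x = 117653


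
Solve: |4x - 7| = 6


An absolute value equation |expr| = 6 gives two cases:
Case 1: 4x - 7 = 6
  4x = 13, so x = 13/4
Case 2: 4x - 7 = -6
  4x = 1, so x = 1/4

x = 1/4, x = 13/4


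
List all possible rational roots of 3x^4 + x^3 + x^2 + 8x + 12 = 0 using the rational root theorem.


Rational root theorem: possible roots are ±p/q where:
  p divides the constant term (12): p ∈ {1, 2, 3, 4, 6, 12}
  q divides the leading coefficient (3): q ∈ {1, 3}

All possible rational roots: -12, -6, -4, -3, -2, -4/3, -1, -2/3, -1/3, 1/3, 2/3, 1, 4/3, 2, 3, 4, 6, 12

-12, -6, -4, -3, -2, -4/3, -1, -2/3, -1/3, 1/3, 2/3, 1, 4/3, 2, 3, 4, 6, 12


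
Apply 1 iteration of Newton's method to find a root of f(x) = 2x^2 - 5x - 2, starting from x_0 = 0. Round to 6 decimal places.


Newton's method: x_(n+1) = x_n - f(x_n)/f'(x_n)
f(x) = 2x^2 - 5x - 2
f'(x) = 4x - 5

Iteration 1:
  f(0.000000) = -2.000000
  f'(0.000000) = -5.000000
  x_1 = 0.000000 - (-2.000000)/(-5.000000) = -0.400000

x_1 = -0.400000


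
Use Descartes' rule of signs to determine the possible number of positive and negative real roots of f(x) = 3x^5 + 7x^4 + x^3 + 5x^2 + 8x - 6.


Descartes' rule of signs:

For positive roots, count sign changes in f(x) = 3x^5 + 7x^4 + x^3 + 5x^2 + 8x - 6:
Signs of coefficients: +, +, +, +, +, -
Number of sign changes: 1
Possible positive real roots: 1

For negative roots, examine f(-x) = -3x^5 + 7x^4 - x^3 + 5x^2 - 8x - 6:
Signs of coefficients: -, +, -, +, -, -
Number of sign changes: 4
Possible negative real roots: 4, 2, 0

Positive roots: 1; Negative roots: 4 or 2 or 0


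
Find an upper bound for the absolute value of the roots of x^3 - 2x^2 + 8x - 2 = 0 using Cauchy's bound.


Cauchy's bound: all roots r satisfy |r| <= 1 + max(|a_i/a_n|) for i = 0,...,n-1
where a_n is the leading coefficient.

Coefficients: [1, -2, 8, -2]
Leading coefficient a_n = 1
Ratios |a_i/a_n|: 2, 8, 2
Maximum ratio: 8
Cauchy's bound: |r| <= 1 + 8 = 9

Upper bound = 9


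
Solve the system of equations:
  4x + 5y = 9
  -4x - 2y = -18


Using Cramer's rule:
Determinant D = (4)(-2) - (-4)(5) = -8 + 20 = 12
Dx = (9)(-2) - (-18)(5) = -18 + 90 = 72
Dy = (4)(-18) - (-4)(9) = -72 + 36 = -36
x = Dx/D = 72/12 = 6
y = Dy/D = -36/12 = -3

x = 6, y = -3


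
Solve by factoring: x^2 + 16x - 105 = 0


We need two numbers that multiply to -105 and add to 16.
Those numbers are 21 and -5 (since 21 * (-5) = -105 and 21 + (-5) = 16).
So x^2 + 16x - 105 = (x + 21)(x - 5) = 0
Setting each factor to zero: x = -21 or x = 5

x = -21, x = 5


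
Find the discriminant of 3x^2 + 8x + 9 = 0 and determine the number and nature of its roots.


For ax^2 + bx + c = 0, discriminant D = b^2 - 4ac
Here a = 3, b = 8, c = 9
D = (8)^2 - 4(3)(9) = 64 - 108 = -44

D = -44 < 0
The equation has no real roots (2 complex conjugate roots).

Discriminant = -44, no real roots (2 complex conjugate roots)


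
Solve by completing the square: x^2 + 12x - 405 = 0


Start: x^2 + 12x - 405 = 0
Move constant: x^2 + 12x = 405
Half of 12 is 6, squared is 36
Add 36 to both sides: x^2 + 12x + 36 = 441
(x + 6)^2 = 441
x + 6 = ±21
x = -6 + 21 = 15 or x = -6 - 21 = -27

x = -27, x = 15


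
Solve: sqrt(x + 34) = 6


Square both sides: x + 34 = 6^2 = 36
x = 36 - 34 = 2
x = 2
Check: sqrt(1*2 + 34) = sqrt(36) = 6 ✓

x = 2


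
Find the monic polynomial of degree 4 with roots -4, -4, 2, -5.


A monic polynomial with roots -4, -4, 2, -5 is:
p(x) = (x + 4)(x + 4)(x - 2)(x + 5)
After multiplying by (x + 4): x + 4
After multiplying by (x + 4): x^2 + 8x + 16
After multiplying by (x - 2): x^3 + 6x^2 - 32
After multiplying by (x + 5): x^4 + 11x^3 + 30x^2 - 32x - 160

x^4 + 11x^3 + 30x^2 - 32x - 160


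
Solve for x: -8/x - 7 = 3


Subtract -7 from both sides: -8/x = 10
Multiply both sides by x: -8 = 10 * x
Divide by 10: x = -4/5

x = -4/5


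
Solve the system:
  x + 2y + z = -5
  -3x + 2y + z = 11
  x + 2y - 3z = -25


Using Cramer's rule. Expand each determinant along the first row.
D  = 1*[2*(-3) - 1*2] - 2*[(-3)*(-3) - 1*1] + 1*[(-3)*2 - 2*1]
  = 1*(-8) - 2*(8) + 1*(-8) = -32
Dx = (-5)*[2*(-3) - 1*2] - 2*[11*(-3) - 1*(-25)] + 1*[11*2 - 2*(-25)]
  = (-5)*(-8) - 2*(-8) + 1*(72) = 128
Dy = 1*[11*(-3) - 1*(-25)] - (-5)*[(-3)*(-3) - 1*1] + 1*[(-3)*(-25) - 11*1]
  = 1*(-8) - (-5)*(8) + 1*(64) = 96
Dz = 1*[2*(-25) - 11*2] - 2*[(-3)*(-25) - 11*1] + (-5)*[(-3)*2 - 2*1]
  = 1*(-72) - 2*(64) + (-5)*(-8) = -160
x = Dx/D = 128/-32 = -4, y = Dy/D = 96/-32 = -3, z = Dz/D = -160/-32 = 5
Check eq1: (1)(-4) + (2)(-3) + (1)(5) = -5 = -5 ✓
Check eq2: (-3)(-4) + (2)(-3) + (1)(5) = 11 = 11 ✓
Check eq3: (1)(-4) + (2)(-3) + (-3)(5) = -25 = -25 ✓

x = -4, y = -3, z = 5


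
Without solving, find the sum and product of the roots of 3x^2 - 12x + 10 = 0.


By Vieta's formulas for ax^2 + bx + c = 0:
  Sum of roots = -b/a
  Product of roots = c/a

Here a = 3, b = -12, c = 10
Sum = -(-12)/3 = 4
Product = 10/3 = 10/3

Sum = 4, Product = 10/3


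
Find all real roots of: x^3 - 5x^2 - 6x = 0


The constant term is 0, so x = 0 is a root. Factor out x:
  x(x^2 - 5x - 6) = 0
Solve the quadratic x^2 - 5x - 6 = 0: discriminant = (-5)^2 - 4(1)(-6) = 25 + 24 = 49.
sqrt(49) = 7, so x = (5 ± 7)/2: x = 6 or x = -1.

x = -1, x = 0, x = 6


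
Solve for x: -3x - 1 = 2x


Starting with: -3x - 1 = 2x
Move all x terms to left: (-3 - 2)x = 0 + 1
Simplify: -5x = 1
Divide both sides by -5: x = -1/5

x = -1/5


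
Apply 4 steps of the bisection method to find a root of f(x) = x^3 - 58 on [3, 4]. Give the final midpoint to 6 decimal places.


f(x) = x^3 - 58
f(3) = -31 < 0
f(4) = 6 > 0

Step 1: midpoint = (3.000000 + 4.000000)/2 = 3.500000
  f(3.500000) = -15.125000
  f(mid) < 0, so root is in [3.500000, 4.000000]

Step 2: midpoint = (3.500000 + 4.000000)/2 = 3.750000
  f(3.750000) = -5.265625
  f(mid) < 0, so root is in [3.750000, 4.000000]

Step 3: midpoint = (3.750000 + 4.000000)/2 = 3.875000
  f(3.875000) = 0.185547
  f(mid) > 0, so root is in [3.750000, 3.875000]

Step 4: midpoint = (3.750000 + 3.875000)/2 = 3.812500
  f(3.812500) = -2.584717
  f(mid) < 0, so root is in [3.812500, 3.875000]

midpoint = 3.812500


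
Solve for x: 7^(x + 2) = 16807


Express both sides with the same base.
16807 = 7^5
Since the bases match, equate exponents: x + 2 = 5
So x = 5 - (2) = 3

x = 3


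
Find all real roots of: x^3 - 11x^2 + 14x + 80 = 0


Let p(x) = x^3 - 11x^2 + 14x + 80. By the rational root theorem (leading coefficient 1), any rational root is an integer divisor of 80: try ±1, ±2, ... in turn.
Test x = 1: value = 84 ≠ 0.
Test x = -1: value = 54 ≠ 0.
Test x = 2: value = 72 ≠ 0.
Test x = -2: value = 0 ✓, so (x + 2) is a factor.
Synthetic division by (x + 2): bring down 1; 1(-2) - 11 = -13; (-13)(-2) + 14 = 40; 40(-2) + 80 = 0 → quotient x^2 - 13x + 40, remainder 0.
Solve the quadratic x^2 - 13x + 40 = 0: discriminant = (-13)^2 - 4(1)(40) = 169 - 160 = 9.
sqrt(9) = 3, so x = (13 ± 3)/2: x = 8 or x = 5.

x = -2, x = 5, x = 8


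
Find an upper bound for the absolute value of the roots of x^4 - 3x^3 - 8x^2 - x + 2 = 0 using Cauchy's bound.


Cauchy's bound: all roots r satisfy |r| <= 1 + max(|a_i/a_n|) for i = 0,...,n-1
where a_n is the leading coefficient.

Coefficients: [1, -3, -8, -1, 2]
Leading coefficient a_n = 1
Ratios |a_i/a_n|: 3, 8, 1, 2
Maximum ratio: 8
Cauchy's bound: |r| <= 1 + 8 = 9

Upper bound = 9


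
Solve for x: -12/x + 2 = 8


Subtract 2 from both sides: -12/x = 6
Multiply both sides by x: -12 = 6 * x
Divide by 6: x = -2

x = -2


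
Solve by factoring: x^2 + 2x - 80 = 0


We need two numbers that multiply to -80 and add to 2.
Those numbers are 10 and -8 (since 10 * (-8) = -80 and 10 + (-8) = 2).
So x^2 + 2x - 80 = (x + 10)(x - 8) = 0
Setting each factor to zero: x = -10 or x = 8

x = -10, x = 8


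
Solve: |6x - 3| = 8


An absolute value equation |expr| = 8 gives two cases:
Case 1: 6x - 3 = 8
  6x = 11, so x = 11/6
Case 2: 6x - 3 = -8
  6x = -5, so x = -5/6

x = -5/6, x = 11/6


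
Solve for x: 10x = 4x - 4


Starting with: 10x = 4x - 4
Move all x terms to left: (10 - 4)x = -4 - 0
Simplify: 6x = -4
Divide both sides by 6: x = -2/3

x = -2/3


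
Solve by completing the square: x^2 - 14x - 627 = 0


Start: x^2 - 14x - 627 = 0
Move constant: x^2 - 14x = 627
Half of -14 is -7, squared is 49
Add 49 to both sides: x^2 - 14x + 49 = 676
(x - 7)^2 = 676
x - 7 = ±26
x = 7 + 26 = 33 or x = 7 - 26 = -19

x = -19, x = 33


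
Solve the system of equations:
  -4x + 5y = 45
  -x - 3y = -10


Using Cramer's rule:
Determinant D = (-4)(-3) - (-1)(5) = 12 + 5 = 17
Dx = (45)(-3) - (-10)(5) = -135 + 50 = -85
Dy = (-4)(-10) - (-1)(45) = 40 + 45 = 85
x = Dx/D = -85/17 = -5
y = Dy/D = 85/17 = 5

x = -5, y = 5


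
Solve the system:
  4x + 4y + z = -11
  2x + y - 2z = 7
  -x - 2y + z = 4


Using Cramer's rule. Expand each determinant along the first row.
D  = 4*[1*1 - (-2)*(-2)] - 4*[2*1 - (-2)*(-1)] + 1*[2*(-2) - 1*(-1)]
  = 4*(-3) - 4*(0) + 1*(-3) = -15
Dx = (-11)*[1*1 - (-2)*(-2)] - 4*[7*1 - (-2)*4] + 1*[7*(-2) - 1*4]
  = (-11)*(-3) - 4*(15) + 1*(-18) = -45
Dy = 4*[7*1 - (-2)*4] - (-11)*[2*1 - (-2)*(-1)] + 1*[2*4 - 7*(-1)]
  = 4*(15) - (-11)*(0) + 1*(15) = 75
Dz = 4*[1*4 - 7*(-2)] - 4*[2*4 - 7*(-1)] + (-11)*[2*(-2) - 1*(-1)]
  = 4*(18) - 4*(15) + (-11)*(-3) = 45
x = Dx/D = -45/-15 = 3, y = Dy/D = 75/-15 = -5, z = Dz/D = 45/-15 = -3
Check eq1: (4)(3) + (4)(-5) + (1)(-3) = -11 = -11 ✓
Check eq2: (2)(3) + (1)(-5) + (-2)(-3) = 7 = 7 ✓
Check eq3: (-1)(3) + (-2)(-5) + (1)(-3) = 4 = 4 ✓

x = 3, y = -5, z = -3


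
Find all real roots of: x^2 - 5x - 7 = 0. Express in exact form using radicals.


Using the quadratic formula: x = (-b ± sqrt(b^2 - 4ac)) / (2a)
Here a = 1, b = -5, c = -7
Discriminant = b^2 - 4ac = (-5)^2 - 4(1)(-7) = 25 + 28 = 53
Since discriminant = 53 > 0, there are two real roots.
x = (5 ± sqrt(53)) / 2
Numerically: x ≈ 6.1401 or x ≈ -1.1401

x = (5 + sqrt(53)) / 2 or x = (5 - sqrt(53)) / 2


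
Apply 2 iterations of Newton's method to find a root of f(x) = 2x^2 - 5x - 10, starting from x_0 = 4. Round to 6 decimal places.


Newton's method: x_(n+1) = x_n - f(x_n)/f'(x_n)
f(x) = 2x^2 - 5x - 10
f'(x) = 4x - 5

Iteration 1:
  f(4.000000) = 2.000000
  f'(4.000000) = 11.000000
  x_1 = 4.000000 - (2.000000)/(11.000000) = 3.818182

Iteration 2:
  f(3.818182) = 0.066116
  f'(3.818182) = 10.272727
  x_2 = 3.818182 - (0.066116)/(10.272727) = 3.811746

x_2 = 3.811746


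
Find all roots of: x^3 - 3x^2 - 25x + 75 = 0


Let p(x) = x^3 - 3x^2 - 25x + 75. By the rational root theorem (leading coefficient 1), any rational root is an integer divisor of 75: try ±1, ±2, ... in turn.
Test x = 1: value = 48 ≠ 0.
Test x = -1: value = 96 ≠ 0.
Test x = 3: value = 0 ✓, so (x - 3) is a factor.
Synthetic division by (x - 3): bring down 1; 1(3) - 3 = 0; 0(3) - 25 = -25; (-25)(3) + 75 = 0 → quotient x^2 - 25, remainder 0.
Solve the quadratic x^2 - 25 = 0: discriminant = 0^2 - 4(1)(-25) = 0 + 100 = 100.
sqrt(100) = 10, so x = (0 ± 10)/2: x = 5 or x = -5.
Collecting all roots found:

x = -5, x = 3, x = 5


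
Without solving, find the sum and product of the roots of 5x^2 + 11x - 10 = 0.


By Vieta's formulas for ax^2 + bx + c = 0:
  Sum of roots = -b/a
  Product of roots = c/a

Here a = 5, b = 11, c = -10
Sum = -(11)/5 = -11/5
Product = -10/5 = -2

Sum = -11/5, Product = -2


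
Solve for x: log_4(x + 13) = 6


Convert to exponential form: x + 13 = 4^6 = 4096
x = 4096 - 13 = 4083
Check: log_4(4083 + 13) = log_4(4096) = log_4(4096) = 6 ✓

x = 4083


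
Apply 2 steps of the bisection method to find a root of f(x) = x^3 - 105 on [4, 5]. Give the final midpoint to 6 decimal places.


f(x) = x^3 - 105
f(4) = -41 < 0
f(5) = 20 > 0

Step 1: midpoint = (4.000000 + 5.000000)/2 = 4.500000
  f(4.500000) = -13.875000
  f(mid) < 0, so root is in [4.500000, 5.000000]

Step 2: midpoint = (4.500000 + 5.000000)/2 = 4.750000
  f(4.750000) = 2.171875
  f(mid) > 0, so root is in [4.500000, 4.750000]

midpoint = 4.750000


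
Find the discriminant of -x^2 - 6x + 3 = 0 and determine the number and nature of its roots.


For ax^2 + bx + c = 0, discriminant D = b^2 - 4ac
Here a = -1, b = -6, c = 3
D = (-6)^2 - 4(-1)(3) = 36 + 12 = 48

D = 48 > 0 but not a perfect square
The equation has 2 distinct real irrational roots.

Discriminant = 48, 2 distinct real irrational roots


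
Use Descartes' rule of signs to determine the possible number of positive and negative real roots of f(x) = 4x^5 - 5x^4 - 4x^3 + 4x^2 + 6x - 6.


Descartes' rule of signs:

For positive roots, count sign changes in f(x) = 4x^5 - 5x^4 - 4x^3 + 4x^2 + 6x - 6:
Signs of coefficients: +, -, -, +, +, -
Number of sign changes: 3
Possible positive real roots: 3, 1

For negative roots, examine f(-x) = -4x^5 - 5x^4 + 4x^3 + 4x^2 - 6x - 6:
Signs of coefficients: -, -, +, +, -, -
Number of sign changes: 2
Possible negative real roots: 2, 0

Positive roots: 3 or 1; Negative roots: 2 or 0


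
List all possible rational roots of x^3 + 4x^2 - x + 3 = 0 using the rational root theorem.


Rational root theorem: possible roots are ±p/q where:
  p divides the constant term (3): p ∈ {1, 3}
  q divides the leading coefficient (1): q ∈ {1}

All possible rational roots: -3, -1, 1, 3

-3, -1, 1, 3


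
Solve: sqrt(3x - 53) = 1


Square both sides: 3x - 53 = 1^2 = 1
3x = 1 + 53 = 54
x = 18
Check: sqrt(3*18 - 53) = sqrt(1) = 1 ✓

x = 18


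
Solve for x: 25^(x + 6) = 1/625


Express both sides with the same base.
1/625 = 25^(-2)
Since the bases match, equate exponents: x + 6 = -2
So x = -2 - (6) = -8

x = -8


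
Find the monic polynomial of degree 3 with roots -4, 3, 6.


A monic polynomial with roots -4, 3, 6 is:
p(x) = (x + 4)(x - 3)(x - 6)
After multiplying by (x + 4): x + 4
After multiplying by (x - 3): x^2 + x - 12
After multiplying by (x - 6): x^3 - 5x^2 - 18x + 72

x^3 - 5x^2 - 18x + 72


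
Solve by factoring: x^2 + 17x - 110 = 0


We need two numbers that multiply to -110 and add to 17.
Those numbers are -5 and 22 (since (-5) * 22 = -110 and (-5) + 22 = 17).
So x^2 + 17x - 110 = (x - 5)(x + 22) = 0
Setting each factor to zero: x = 5 or x = -22

x = -22, x = 5


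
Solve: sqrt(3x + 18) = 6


Square both sides: 3x + 18 = 6^2 = 36
3x = 36 - 18 = 18
x = 6
Check: sqrt(3*6 + 18) = sqrt(36) = 6 ✓

x = 6


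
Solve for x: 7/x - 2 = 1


Subtract -2 from both sides: 7/x = 3
Multiply both sides by x: 7 = 3 * x
Divide by 3: x = 7/3

x = 7/3


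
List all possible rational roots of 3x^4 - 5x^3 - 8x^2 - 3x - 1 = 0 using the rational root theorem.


Rational root theorem: possible roots are ±p/q where:
  p divides the constant term (-1): p ∈ {1}
  q divides the leading coefficient (3): q ∈ {1, 3}

All possible rational roots: -1, -1/3, 1/3, 1

-1, -1/3, 1/3, 1


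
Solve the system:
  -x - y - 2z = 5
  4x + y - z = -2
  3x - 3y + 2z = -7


Using Cramer's rule. Expand each determinant along the first row.
D  = (-1)*[1*2 - (-1)*(-3)] - (-1)*[4*2 - (-1)*3] + (-2)*[4*(-3) - 1*3]
  = (-1)*(-1) - (-1)*(11) + (-2)*(-15) = 42
Dx = 5*[1*2 - (-1)*(-3)] - (-1)*[(-2)*2 - (-1)*(-7)] + (-2)*[(-2)*(-3) - 1*(-7)]
  = 5*(-1) - (-1)*(-11) + (-2)*(13) = -42
Dy = (-1)*[(-2)*2 - (-1)*(-7)] - 5*[4*2 - (-1)*3] + (-2)*[4*(-7) - (-2)*3]
  = (-1)*(-11) - 5*(11) + (-2)*(-22) = 0
Dz = (-1)*[1*(-7) - (-2)*(-3)] - (-1)*[4*(-7) - (-2)*3] + 5*[4*(-3) - 1*3]
  = (-1)*(-13) - (-1)*(-22) + 5*(-15) = -84
x = Dx/D = -42/42 = -1, y = Dy/D = 0/42 = 0, z = Dz/D = -84/42 = -2
Check eq1: (-1)(-1) + (-1)(0) + (-2)(-2) = 5 = 5 ✓
Check eq2: (4)(-1) + (1)(0) + (-1)(-2) = -2 = -2 ✓
Check eq3: (3)(-1) + (-3)(0) + (2)(-2) = -7 = -7 ✓

x = -1, y = 0, z = -2


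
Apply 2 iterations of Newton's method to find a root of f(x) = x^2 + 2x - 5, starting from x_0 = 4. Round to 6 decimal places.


Newton's method: x_(n+1) = x_n - f(x_n)/f'(x_n)
f(x) = x^2 + 2x - 5
f'(x) = 2x + 2

Iteration 1:
  f(4.000000) = 19.000000
  f'(4.000000) = 10.000000
  x_1 = 4.000000 - (19.000000)/(10.000000) = 2.100000

Iteration 2:
  f(2.100000) = 3.610000
  f'(2.100000) = 6.200000
  x_2 = 2.100000 - (3.610000)/(6.200000) = 1.517742

x_2 = 1.517742


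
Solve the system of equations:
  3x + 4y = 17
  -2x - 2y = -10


Using Cramer's rule:
Determinant D = (3)(-2) - (-2)(4) = -6 + 8 = 2
Dx = (17)(-2) - (-10)(4) = -34 + 40 = 6
Dy = (3)(-10) - (-2)(17) = -30 + 34 = 4
x = Dx/D = 6/2 = 3
y = Dy/D = 4/2 = 2

x = 3, y = 2


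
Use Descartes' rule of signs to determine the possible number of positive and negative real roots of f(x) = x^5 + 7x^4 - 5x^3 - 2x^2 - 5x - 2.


Descartes' rule of signs:

For positive roots, count sign changes in f(x) = x^5 + 7x^4 - 5x^3 - 2x^2 - 5x - 2:
Signs of coefficients: +, +, -, -, -, -
Number of sign changes: 1
Possible positive real roots: 1

For negative roots, examine f(-x) = -x^5 + 7x^4 + 5x^3 - 2x^2 + 5x - 2:
Signs of coefficients: -, +, +, -, +, -
Number of sign changes: 4
Possible negative real roots: 4, 2, 0

Positive roots: 1; Negative roots: 4 or 2 or 0


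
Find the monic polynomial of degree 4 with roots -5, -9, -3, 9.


A monic polynomial with roots -5, -9, -3, 9 is:
p(x) = (x + 5)(x + 9)(x + 3)(x - 9)
After multiplying by (x + 5): x + 5
After multiplying by (x + 9): x^2 + 14x + 45
After multiplying by (x + 3): x^3 + 17x^2 + 87x + 135
After multiplying by (x - 9): x^4 + 8x^3 - 66x^2 - 648x - 1215

x^4 + 8x^3 - 66x^2 - 648x - 1215


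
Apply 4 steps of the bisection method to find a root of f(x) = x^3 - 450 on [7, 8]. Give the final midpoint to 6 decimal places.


f(x) = x^3 - 450
f(7) = -107 < 0
f(8) = 62 > 0

Step 1: midpoint = (7.000000 + 8.000000)/2 = 7.500000
  f(7.500000) = -28.125000
  f(mid) < 0, so root is in [7.500000, 8.000000]

Step 2: midpoint = (7.500000 + 8.000000)/2 = 7.750000
  f(7.750000) = 15.484375
  f(mid) > 0, so root is in [7.500000, 7.750000]

Step 3: midpoint = (7.500000 + 7.750000)/2 = 7.625000
  f(7.625000) = -6.677734
  f(mid) < 0, so root is in [7.625000, 7.750000]

Step 4: midpoint = (7.625000 + 7.750000)/2 = 7.687500
  f(7.687500) = 4.313232
  f(mid) > 0, so root is in [7.625000, 7.687500]

midpoint = 7.687500


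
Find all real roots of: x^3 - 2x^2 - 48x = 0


The constant term is 0, so x = 0 is a root. Factor out x:
  x(x^2 - 2x - 48) = 0
Solve the quadratic x^2 - 2x - 48 = 0: discriminant = (-2)^2 - 4(1)(-48) = 4 + 192 = 196.
sqrt(196) = 14, so x = (2 ± 14)/2: x = 8 or x = -6.

x = -6, x = 0, x = 8


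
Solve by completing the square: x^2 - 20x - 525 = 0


Start: x^2 - 20x - 525 = 0
Move constant: x^2 - 20x = 525
Half of -20 is -10, squared is 100
Add 100 to both sides: x^2 - 20x + 100 = 625
(x - 10)^2 = 625
x - 10 = ±25
x = 10 + 25 = 35 or x = 10 - 25 = -15

x = -15, x = 35


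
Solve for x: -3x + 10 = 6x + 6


Starting with: -3x + 10 = 6x + 6
Move all x terms to left: (-3 - 6)x = 6 - 10
Simplify: -9x = -4
Divide both sides by -9: x = 4/9

x = 4/9


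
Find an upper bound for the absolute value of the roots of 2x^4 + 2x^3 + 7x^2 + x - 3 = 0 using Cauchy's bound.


Cauchy's bound: all roots r satisfy |r| <= 1 + max(|a_i/a_n|) for i = 0,...,n-1
where a_n is the leading coefficient.

Coefficients: [2, 2, 7, 1, -3]
Leading coefficient a_n = 2
Ratios |a_i/a_n|: 1, 7/2, 1/2, 3/2
Maximum ratio: 7/2
Cauchy's bound: |r| <= 1 + 7/2 = 9/2

Upper bound = 9/2


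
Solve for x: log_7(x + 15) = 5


Convert to exponential form: x + 15 = 7^5 = 16807
x = 16807 - 15 = 16792
Check: log_7(16792 + 15) = log_7(16807) = log_7(16807) = 5 ✓

x = 16792


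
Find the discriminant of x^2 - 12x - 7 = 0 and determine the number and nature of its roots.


For ax^2 + bx + c = 0, discriminant D = b^2 - 4ac
Here a = 1, b = -12, c = -7
D = (-12)^2 - 4(1)(-7) = 144 + 28 = 172

D = 172 > 0 but not a perfect square
The equation has 2 distinct real irrational roots.

Discriminant = 172, 2 distinct real irrational roots


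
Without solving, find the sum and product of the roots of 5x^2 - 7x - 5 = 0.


By Vieta's formulas for ax^2 + bx + c = 0:
  Sum of roots = -b/a
  Product of roots = c/a

Here a = 5, b = -7, c = -5
Sum = -(-7)/5 = 7/5
Product = -5/5 = -1

Sum = 7/5, Product = -1


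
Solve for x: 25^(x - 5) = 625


Express both sides with the same base.
625 = 25^2
Since the bases match, equate exponents: x - 5 = 2
So x = 2 - (-5) = 7

x = 7


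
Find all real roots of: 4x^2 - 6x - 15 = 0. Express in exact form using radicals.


Using the quadratic formula: x = (-b ± sqrt(b^2 - 4ac)) / (2a)
Here a = 4, b = -6, c = -15
Discriminant = b^2 - 4ac = (-6)^2 - 4(4)(-15) = 36 + 240 = 276
Since discriminant = 276 > 0, there are two real roots.
x = (6 ± 2*sqrt(69)) / 8
Simplifying: x = (3 ± sqrt(69)) / 4
Numerically: x ≈ 2.8267 or x ≈ -1.3267

x = (3 + sqrt(69)) / 4 or x = (3 - sqrt(69)) / 4


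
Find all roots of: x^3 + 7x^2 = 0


The lowest-degree term is x^2, so x = 0 is a root with multiplicity 2. Factor out x^2:
  x + 7 = 0
Linear factor x + 7 = 0 gives x = -7.
Collecting all roots found:

x = -7, x = 0 (multiplicity 2)


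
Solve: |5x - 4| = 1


An absolute value equation |expr| = 1 gives two cases:
Case 1: 5x - 4 = 1
  5x = 5, so x = 1
Case 2: 5x - 4 = -1
  5x = 3, so x = 3/5

x = 3/5, x = 1


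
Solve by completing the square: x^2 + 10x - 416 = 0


Start: x^2 + 10x - 416 = 0
Move constant: x^2 + 10x = 416
Half of 10 is 5, squared is 25
Add 25 to both sides: x^2 + 10x + 25 = 441
(x + 5)^2 = 441
x + 5 = ±21
x = -5 + 21 = 16 or x = -5 - 21 = -26

x = -26, x = 16


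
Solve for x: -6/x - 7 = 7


Subtract -7 from both sides: -6/x = 14
Multiply both sides by x: -6 = 14 * x
Divide by 14: x = -3/7

x = -3/7


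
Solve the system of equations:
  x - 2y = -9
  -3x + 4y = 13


Using Cramer's rule:
Determinant D = (1)(4) - (-3)(-2) = 4 - 6 = -2
Dx = (-9)(4) - (13)(-2) = -36 + 26 = -10
Dy = (1)(13) - (-3)(-9) = 13 - 27 = -14
x = Dx/D = -10/-2 = 5
y = Dy/D = -14/-2 = 7

x = 5, y = 7


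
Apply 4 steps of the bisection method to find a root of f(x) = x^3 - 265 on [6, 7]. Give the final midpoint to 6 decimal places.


f(x) = x^3 - 265
f(6) = -49 < 0
f(7) = 78 > 0

Step 1: midpoint = (6.000000 + 7.000000)/2 = 6.500000
  f(6.500000) = 9.625000
  f(mid) > 0, so root is in [6.000000, 6.500000]

Step 2: midpoint = (6.000000 + 6.500000)/2 = 6.250000
  f(6.250000) = -20.859375
  f(mid) < 0, so root is in [6.250000, 6.500000]

Step 3: midpoint = (6.250000 + 6.500000)/2 = 6.375000
  f(6.375000) = -5.916016
  f(mid) < 0, so root is in [6.375000, 6.500000]

Step 4: midpoint = (6.375000 + 6.500000)/2 = 6.437500
  f(6.437500) = 1.779053
  f(mid) > 0, so root is in [6.375000, 6.437500]

midpoint = 6.437500


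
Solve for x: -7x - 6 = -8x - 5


Starting with: -7x - 6 = -8x - 5
Move all x terms to left: (-7 + 8)x = -5 + 6
Simplify: x = 1
Divide both sides by 1: x = 1

x = 1


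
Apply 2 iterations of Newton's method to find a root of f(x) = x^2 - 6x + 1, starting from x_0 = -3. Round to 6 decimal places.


Newton's method: x_(n+1) = x_n - f(x_n)/f'(x_n)
f(x) = x^2 - 6x + 1
f'(x) = 2x - 6

Iteration 1:
  f(-3.000000) = 28.000000
  f'(-3.000000) = -12.000000
  x_1 = -3.000000 - (28.000000)/(-12.000000) = -0.666667

Iteration 2:
  f(-0.666667) = 5.444444
  f'(-0.666667) = -7.333333
  x_2 = -0.666667 - (5.444444)/(-7.333333) = 0.075758

x_2 = 0.075758


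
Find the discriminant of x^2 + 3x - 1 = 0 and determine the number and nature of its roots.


For ax^2 + bx + c = 0, discriminant D = b^2 - 4ac
Here a = 1, b = 3, c = -1
D = (3)^2 - 4(1)(-1) = 9 + 4 = 13

D = 13 > 0 but not a perfect square
The equation has 2 distinct real irrational roots.

Discriminant = 13, 2 distinct real irrational roots


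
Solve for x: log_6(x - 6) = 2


Convert to exponential form: x - 6 = 6^2 = 36
x = 36 + 6 = 42
Check: log_6(42 - 6) = log_6(36) = log_6(36) = 2 ✓

x = 42


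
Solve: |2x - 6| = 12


An absolute value equation |expr| = 12 gives two cases:
Case 1: 2x - 6 = 12
  2x = 18, so x = 9
Case 2: 2x - 6 = -12
  2x = -6, so x = -3

x = -3, x = 9


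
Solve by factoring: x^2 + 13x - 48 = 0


We need two numbers that multiply to -48 and add to 13.
Those numbers are -3 and 16 (since (-3) * 16 = -48 and (-3) + 16 = 13).
So x^2 + 13x - 48 = (x - 3)(x + 16) = 0
Setting each factor to zero: x = 3 or x = -16

x = -16, x = 3


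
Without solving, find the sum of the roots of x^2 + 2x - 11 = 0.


By Vieta's formulas for ax^2 + bx + c = 0:
  Sum of roots = -b/a
  Product of roots = c/a

Here a = 1, b = 2, c = -11
Sum = -(2)/1 = -2
Product = -11/1 = -11

Sum = -2


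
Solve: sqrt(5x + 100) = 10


Square both sides: 5x + 100 = 10^2 = 100
5x = 100 - 100 = 0
x = 0
Check: sqrt(5*0 + 100) = sqrt(100) = 10 ✓

x = 0


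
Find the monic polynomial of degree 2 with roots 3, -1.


A monic polynomial with roots 3, -1 is:
p(x) = (x - 3)(x + 1)
After multiplying by (x - 3): x - 3
After multiplying by (x + 1): x^2 - 2x - 3

x^2 - 2x - 3


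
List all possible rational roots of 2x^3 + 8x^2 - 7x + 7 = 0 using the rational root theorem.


Rational root theorem: possible roots are ±p/q where:
  p divides the constant term (7): p ∈ {1, 7}
  q divides the leading coefficient (2): q ∈ {1, 2}

All possible rational roots: -7, -7/2, -1, -1/2, 1/2, 1, 7/2, 7

-7, -7/2, -1, -1/2, 1/2, 1, 7/2, 7


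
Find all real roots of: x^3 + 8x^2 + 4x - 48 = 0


Let p(x) = x^3 + 8x^2 + 4x - 48. By the rational root theorem (leading coefficient 1), any rational root is an integer divisor of 48: try ±1, ±2, ... in turn.
Test x = 1: value = -35 ≠ 0.
Test x = -1: value = -45 ≠ 0.
Test x = 2: value = 0 ✓, so (x - 2) is a factor.
Synthetic division by (x - 2): bring down 1; 1(2) + 8 = 10; 10(2) + 4 = 24; 24(2) - 48 = 0 → quotient x^2 + 10x + 24, remainder 0.
Solve the quadratic x^2 + 10x + 24 = 0: discriminant = 10^2 - 4(1)(24) = 100 - 96 = 4.
sqrt(4) = 2, so x = (-10 ± 2)/2: x = -4 or x = -6.

x = -6, x = -4, x = 2


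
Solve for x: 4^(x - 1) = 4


Express both sides with the same base.
4 = 4^1
Since the bases match, equate exponents: x - 1 = 1
So x = 1 - (-1) = 2

x = 2


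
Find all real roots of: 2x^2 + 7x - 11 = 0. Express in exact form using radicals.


Using the quadratic formula: x = (-b ± sqrt(b^2 - 4ac)) / (2a)
Here a = 2, b = 7, c = -11
Discriminant = b^2 - 4ac = 7^2 - 4(2)(-11) = 49 + 88 = 137
Since discriminant = 137 > 0, there are two real roots.
x = (-7 ± sqrt(137)) / 4
Numerically: x ≈ 1.1762 or x ≈ -4.6762

x = (-7 + sqrt(137)) / 4 or x = (-7 - sqrt(137)) / 4


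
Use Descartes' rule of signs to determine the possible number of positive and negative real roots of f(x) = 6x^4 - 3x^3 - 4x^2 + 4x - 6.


Descartes' rule of signs:

For positive roots, count sign changes in f(x) = 6x^4 - 3x^3 - 4x^2 + 4x - 6:
Signs of coefficients: +, -, -, +, -
Number of sign changes: 3
Possible positive real roots: 3, 1

For negative roots, examine f(-x) = 6x^4 + 3x^3 - 4x^2 - 4x - 6:
Signs of coefficients: +, +, -, -, -
Number of sign changes: 1
Possible negative real roots: 1

Positive roots: 3 or 1; Negative roots: 1


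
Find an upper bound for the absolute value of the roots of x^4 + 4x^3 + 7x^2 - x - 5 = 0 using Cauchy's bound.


Cauchy's bound: all roots r satisfy |r| <= 1 + max(|a_i/a_n|) for i = 0,...,n-1
where a_n is the leading coefficient.

Coefficients: [1, 4, 7, -1, -5]
Leading coefficient a_n = 1
Ratios |a_i/a_n|: 4, 7, 1, 5
Maximum ratio: 7
Cauchy's bound: |r| <= 1 + 7 = 8

Upper bound = 8


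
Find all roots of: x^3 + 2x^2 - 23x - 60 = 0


Let p(x) = x^3 + 2x^2 - 23x - 60. By the rational root theorem (leading coefficient 1), any rational root is an integer divisor of 60: try ±1, ±2, ... in turn.
Test x = 1: value = -80 ≠ 0.
Test x = -1: value = -36 ≠ 0.
Test x = 2: value = -90 ≠ 0.
Test x = -2: value = -14 ≠ 0.
Test x = 3: value = -84 ≠ 0.
Test x = -3: value = 0 ✓, so (x + 3) is a factor.
Synthetic division by (x + 3): bring down 1; 1(-3) + 2 = -1; (-1)(-3) - 23 = -20; (-20)(-3) - 60 = 0 → quotient x^2 - x - 20, remainder 0.
Solve the quadratic x^2 - x - 20 = 0: discriminant = (-1)^2 - 4(1)(-20) = 1 + 80 = 81.
sqrt(81) = 9, so x = (1 ± 9)/2: x = 5 or x = -4.
Collecting all roots found:

x = -4, x = -3, x = 5


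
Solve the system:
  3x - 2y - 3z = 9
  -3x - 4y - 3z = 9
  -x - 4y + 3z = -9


Using Cramer's rule. Expand each determinant along the first row.
D  = 3*[(-4)*3 - (-3)*(-4)] - (-2)*[(-3)*3 - (-3)*(-1)] + (-3)*[(-3)*(-4) - (-4)*(-1)]
  = 3*(-24) - (-2)*(-12) + (-3)*(8) = -120
Dx = 9*[(-4)*3 - (-3)*(-4)] - (-2)*[9*3 - (-3)*(-9)] + (-3)*[9*(-4) - (-4)*(-9)]
  = 9*(-24) - (-2)*(0) + (-3)*(-72) = 0
Dy = 3*[9*3 - (-3)*(-9)] - 9*[(-3)*3 - (-3)*(-1)] + (-3)*[(-3)*(-9) - 9*(-1)]
  = 3*(0) - 9*(-12) + (-3)*(36) = 0
Dz = 3*[(-4)*(-9) - 9*(-4)] - (-2)*[(-3)*(-9) - 9*(-1)] + 9*[(-3)*(-4) - (-4)*(-1)]
  = 3*(72) - (-2)*(36) + 9*(8) = 360
x = Dx/D = 0/-120 = 0, y = Dy/D = 0/-120 = 0, z = Dz/D = 360/-120 = -3
Check eq1: (3)(0) + (-2)(0) + (-3)(-3) = 9 = 9 ✓
Check eq2: (-3)(0) + (-4)(0) + (-3)(-3) = 9 = 9 ✓
Check eq3: (-1)(0) + (-4)(0) + (3)(-3) = -9 = -9 ✓

x = 0, y = 0, z = -3


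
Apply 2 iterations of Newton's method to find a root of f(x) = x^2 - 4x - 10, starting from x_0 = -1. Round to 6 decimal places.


Newton's method: x_(n+1) = x_n - f(x_n)/f'(x_n)
f(x) = x^2 - 4x - 10
f'(x) = 2x - 4

Iteration 1:
  f(-1.000000) = -5.000000
  f'(-1.000000) = -6.000000
  x_1 = -1.000000 - (-5.000000)/(-6.000000) = -1.833333

Iteration 2:
  f(-1.833333) = 0.694444
  f'(-1.833333) = -7.666667
  x_2 = -1.833333 - (0.694444)/(-7.666667) = -1.742754

x_2 = -1.742754


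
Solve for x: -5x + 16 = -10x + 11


Starting with: -5x + 16 = -10x + 11
Move all x terms to left: (-5 + 10)x = 11 - 16
Simplify: 5x = -5
Divide both sides by 5: x = -1

x = -1


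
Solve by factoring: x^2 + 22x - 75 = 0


We need two numbers that multiply to -75 and add to 22.
Those numbers are -3 and 25 (since (-3) * 25 = -75 and (-3) + 25 = 22).
So x^2 + 22x - 75 = (x - 3)(x + 25) = 0
Setting each factor to zero: x = 3 or x = -25

x = -25, x = 3


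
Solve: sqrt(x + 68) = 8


Square both sides: x + 68 = 8^2 = 64
x = 64 - 68 = -4
x = -4
Check: sqrt(1*(-4) + 68) = sqrt(64) = 8 ✓

x = -4


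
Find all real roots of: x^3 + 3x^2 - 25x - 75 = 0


Let p(x) = x^3 + 3x^2 - 25x - 75. By the rational root theorem (leading coefficient 1), any rational root is an integer divisor of 75: try ±1, ±2, ... in turn.
Test x = 1: value = -96 ≠ 0.
Test x = -1: value = -48 ≠ 0.
Test x = 3: value = -96 ≠ 0.
Test x = -3: value = 0 ✓, so (x + 3) is a factor.
Synthetic division by (x + 3): bring down 1; 1(-3) + 3 = 0; 0(-3) - 25 = -25; (-25)(-3) - 75 = 0 → quotient x^2 - 25, remainder 0.
Solve the quadratic x^2 - 25 = 0: discriminant = 0^2 - 4(1)(-25) = 0 + 100 = 100.
sqrt(100) = 10, so x = (0 ± 10)/2: x = 5 or x = -5.

x = -5, x = -3, x = 5


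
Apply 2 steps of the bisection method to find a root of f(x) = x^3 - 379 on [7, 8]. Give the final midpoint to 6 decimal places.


f(x) = x^3 - 379
f(7) = -36 < 0
f(8) = 133 > 0

Step 1: midpoint = (7.000000 + 8.000000)/2 = 7.500000
  f(7.500000) = 42.875000
  f(mid) > 0, so root is in [7.000000, 7.500000]

Step 2: midpoint = (7.000000 + 7.500000)/2 = 7.250000
  f(7.250000) = 2.078125
  f(mid) > 0, so root is in [7.000000, 7.250000]

midpoint = 7.250000


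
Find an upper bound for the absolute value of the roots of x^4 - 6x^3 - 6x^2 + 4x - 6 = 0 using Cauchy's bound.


Cauchy's bound: all roots r satisfy |r| <= 1 + max(|a_i/a_n|) for i = 0,...,n-1
where a_n is the leading coefficient.

Coefficients: [1, -6, -6, 4, -6]
Leading coefficient a_n = 1
Ratios |a_i/a_n|: 6, 6, 4, 6
Maximum ratio: 6
Cauchy's bound: |r| <= 1 + 6 = 7

Upper bound = 7
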